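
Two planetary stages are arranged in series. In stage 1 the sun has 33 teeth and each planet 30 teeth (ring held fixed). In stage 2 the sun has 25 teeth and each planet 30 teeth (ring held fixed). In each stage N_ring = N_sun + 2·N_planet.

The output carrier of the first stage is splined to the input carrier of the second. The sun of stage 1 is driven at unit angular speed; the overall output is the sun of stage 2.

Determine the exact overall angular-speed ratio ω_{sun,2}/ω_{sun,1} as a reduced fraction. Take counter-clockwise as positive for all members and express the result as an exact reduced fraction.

121/105

Stage 1: N_ring = 33 + 2·30 = 93
Stage 1: 33(ω_s−ω_c) = −93(ω_r−ω_c),  ω_r=0, ω_s=1
Stage 1: 33(1−ω_c) = −93(0−ω_c)  ⇒  126ω_c = 33  ⇒  ω_c = 11/42
  ⇒ ω_c¹/ω_s¹ = 11/42
Stage 2: N_ring = 25 + 2·30 = 85
Stage 2: 25(ω_s−ω_c) = −85(ω_r−ω_c),  ω_r=0, ω_c=1
Stage 2: ω_s = 1 − (85/25)(0−1) = 22/5
  ⇒ ω_s²/ω_c² = 22/5
Coupling ω_c² = ω_c¹ ⇒ overall = 11/42 × 22/5 = 121/105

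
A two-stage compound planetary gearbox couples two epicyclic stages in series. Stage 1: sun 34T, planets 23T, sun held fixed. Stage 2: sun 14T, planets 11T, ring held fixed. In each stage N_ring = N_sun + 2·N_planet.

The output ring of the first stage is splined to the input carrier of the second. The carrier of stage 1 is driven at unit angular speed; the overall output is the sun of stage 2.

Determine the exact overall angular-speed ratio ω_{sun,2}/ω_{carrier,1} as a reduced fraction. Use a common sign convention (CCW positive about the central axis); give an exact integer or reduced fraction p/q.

Stage 1: N_ring = 34 + 2·23 = 80
Stage 1: 34(ω_s−ω_c) = −80(ω_r−ω_c),  ω_s=0, ω_c=1
Stage 1: ω_r = 1 − (34/80)(0−1) = 57/40
  ⇒ ω_r¹/ω_c¹ = 57/40
Stage 2: N_ring = 14 + 2·11 = 36
Stage 2: 14(ω_s−ω_c) = −36(ω_r−ω_c),  ω_r=0, ω_c=1
Stage 2: ω_s = 1 − (36/14)(0−1) = 25/7
  ⇒ ω_s²/ω_c² = 25/7
Coupling ω_c² = ω_r¹ ⇒ overall = 57/40 × 25/7 = 285/56

285/56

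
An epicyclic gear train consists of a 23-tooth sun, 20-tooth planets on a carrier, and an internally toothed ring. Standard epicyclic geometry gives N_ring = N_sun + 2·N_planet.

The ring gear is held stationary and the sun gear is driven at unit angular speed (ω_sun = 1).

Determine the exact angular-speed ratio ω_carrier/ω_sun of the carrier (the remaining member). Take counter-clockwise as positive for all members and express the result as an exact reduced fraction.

N_ring = 23 + 2·20 = 63
23(ω_s−ω_c) = −63(ω_r−ω_c),  ω_r=0, ω_s=1
23(1−ω_c) = −63(0−ω_c)  ⇒  86ω_c = 23  ⇒  ω_c = 23/86
ω_c/ω_s = 23/86

23/86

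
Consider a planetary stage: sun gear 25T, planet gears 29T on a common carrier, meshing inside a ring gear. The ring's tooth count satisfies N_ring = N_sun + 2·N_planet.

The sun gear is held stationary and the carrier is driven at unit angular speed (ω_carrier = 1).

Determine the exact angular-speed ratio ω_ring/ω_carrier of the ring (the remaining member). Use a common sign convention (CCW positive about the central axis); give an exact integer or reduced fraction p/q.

108/83

N_ring = 25 + 2·29 = 83
25(ω_s−ω_c) = −83(ω_r−ω_c),  ω_s=0, ω_c=1
ω_r = 1 − (25/83)(0−1) = 108/83
ω_r/ω_c = 108/83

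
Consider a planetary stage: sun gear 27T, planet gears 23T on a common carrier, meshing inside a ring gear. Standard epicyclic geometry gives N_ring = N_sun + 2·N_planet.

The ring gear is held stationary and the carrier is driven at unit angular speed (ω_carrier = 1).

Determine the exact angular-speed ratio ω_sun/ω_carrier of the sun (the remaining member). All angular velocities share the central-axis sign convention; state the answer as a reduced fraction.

N_ring = 27 + 2·23 = 73
27(ω_s−ω_c) = −73(ω_r−ω_c),  ω_r=0, ω_c=1
ω_s = 1 − (73/27)(0−1) = 100/27
ω_s/ω_c = 100/27

100/27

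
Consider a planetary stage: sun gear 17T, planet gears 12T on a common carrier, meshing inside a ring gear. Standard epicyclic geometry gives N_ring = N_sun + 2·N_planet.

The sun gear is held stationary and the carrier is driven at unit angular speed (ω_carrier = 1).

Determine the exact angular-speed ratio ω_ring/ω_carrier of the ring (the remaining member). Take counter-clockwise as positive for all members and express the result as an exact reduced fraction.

58/41

N_ring = 17 + 2·12 = 41
17(ω_s−ω_c) = −41(ω_r−ω_c),  ω_s=0, ω_c=1
ω_r = 1 − (17/41)(0−1) = 58/41
ω_r/ω_c = 58/41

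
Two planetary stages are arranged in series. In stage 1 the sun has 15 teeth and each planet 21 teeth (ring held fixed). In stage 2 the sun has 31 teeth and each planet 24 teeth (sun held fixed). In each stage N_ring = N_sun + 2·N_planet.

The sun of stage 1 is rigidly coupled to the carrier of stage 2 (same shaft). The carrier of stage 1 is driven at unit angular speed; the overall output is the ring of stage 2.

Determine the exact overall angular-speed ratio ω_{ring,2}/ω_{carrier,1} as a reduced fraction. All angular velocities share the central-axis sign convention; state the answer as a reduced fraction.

528/79

Stage 1: N_ring = 15 + 2·21 = 57
Stage 1: 15(ω_s−ω_c) = −57(ω_r−ω_c),  ω_r=0, ω_c=1
Stage 1: ω_s = 1 − (57/15)(0−1) = 24/5
  ⇒ ω_s¹/ω_c¹ = 24/5
Stage 2: N_ring = 31 + 2·24 = 79
Stage 2: 31(ω_s−ω_c) = −79(ω_r−ω_c),  ω_s=0, ω_c=1
Stage 2: ω_r = 1 − (31/79)(0−1) = 110/79
  ⇒ ω_r²/ω_c² = 110/79
Coupling ω_c² = ω_s¹ ⇒ overall = 24/5 × 110/79 = 528/79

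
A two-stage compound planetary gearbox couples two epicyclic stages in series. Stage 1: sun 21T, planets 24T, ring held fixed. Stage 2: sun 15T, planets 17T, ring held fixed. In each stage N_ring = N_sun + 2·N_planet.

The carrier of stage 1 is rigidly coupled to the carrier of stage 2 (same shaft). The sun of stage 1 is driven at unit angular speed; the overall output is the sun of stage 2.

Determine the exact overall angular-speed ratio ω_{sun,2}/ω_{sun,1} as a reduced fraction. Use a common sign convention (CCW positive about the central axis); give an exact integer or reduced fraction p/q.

224/225

Stage 1: N_ring = 21 + 2·24 = 69
Stage 1: 21(ω_s−ω_c) = −69(ω_r−ω_c),  ω_r=0, ω_s=1
Stage 1: 21(1−ω_c) = −69(0−ω_c)  ⇒  90ω_c = 21  ⇒  ω_c = 7/30
  ⇒ ω_c¹/ω_s¹ = 7/30
Stage 2: N_ring = 15 + 2·17 = 49
Stage 2: 15(ω_s−ω_c) = −49(ω_r−ω_c),  ω_r=0, ω_c=1
Stage 2: ω_s = 1 − (49/15)(0−1) = 64/15
  ⇒ ω_s²/ω_c² = 64/15
Coupling ω_c² = ω_c¹ ⇒ overall = 7/30 × 64/15 = 224/225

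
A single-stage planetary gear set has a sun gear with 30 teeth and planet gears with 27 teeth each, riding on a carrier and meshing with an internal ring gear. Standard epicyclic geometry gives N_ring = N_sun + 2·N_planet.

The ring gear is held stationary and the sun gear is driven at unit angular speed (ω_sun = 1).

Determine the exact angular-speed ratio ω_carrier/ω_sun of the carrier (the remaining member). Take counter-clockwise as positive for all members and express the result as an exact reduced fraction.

N_ring = 30 + 2·27 = 84
30(ω_s−ω_c) = −84(ω_r−ω_c),  ω_r=0, ω_s=1
30(1−ω_c) = −84(0−ω_c)  ⇒  114ω_c = 30  ⇒  ω_c = 5/19
ω_c/ω_s = 5/19

5/19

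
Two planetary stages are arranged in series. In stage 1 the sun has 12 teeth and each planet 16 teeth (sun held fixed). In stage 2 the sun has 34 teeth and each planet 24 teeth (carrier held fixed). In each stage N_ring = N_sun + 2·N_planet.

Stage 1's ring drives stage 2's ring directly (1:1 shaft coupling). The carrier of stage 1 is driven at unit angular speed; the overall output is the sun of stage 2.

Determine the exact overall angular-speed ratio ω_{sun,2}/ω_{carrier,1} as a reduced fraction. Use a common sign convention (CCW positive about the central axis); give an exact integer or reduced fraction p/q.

Stage 1: N_ring = 12 + 2·16 = 44
Stage 1: 12(ω_s−ω_c) = −44(ω_r−ω_c),  ω_s=0, ω_c=1
Stage 1: ω_r = 1 − (12/44)(0−1) = 14/11
  ⇒ ω_r¹/ω_c¹ = 14/11
Stage 2: N_ring = 34 + 2·24 = 82
Stage 2: 34(ω_s−ω_c) = −82(ω_r−ω_c),  ω_c=0, ω_r=1
Stage 2: ω_s = 0 − (82/34)(1−0) = -41/17
  ⇒ ω_s²/ω_r² = -41/17
Coupling ω_r² = ω_r¹ ⇒ overall = 14/11 × -41/17 = -574/187

-574/187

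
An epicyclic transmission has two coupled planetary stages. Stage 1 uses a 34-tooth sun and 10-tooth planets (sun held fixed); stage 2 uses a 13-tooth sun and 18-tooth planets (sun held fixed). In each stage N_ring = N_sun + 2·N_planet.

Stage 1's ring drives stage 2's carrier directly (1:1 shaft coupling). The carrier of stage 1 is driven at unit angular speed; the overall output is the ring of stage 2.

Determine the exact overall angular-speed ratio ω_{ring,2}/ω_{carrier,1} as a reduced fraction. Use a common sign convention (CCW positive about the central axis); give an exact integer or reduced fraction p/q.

2728/1323

Stage 1: N_ring = 34 + 2·10 = 54
Stage 1: 34(ω_s−ω_c) = −54(ω_r−ω_c),  ω_s=0, ω_c=1
Stage 1: ω_r = 1 − (34/54)(0−1) = 44/27
  ⇒ ω_r¹/ω_c¹ = 44/27
Stage 2: N_ring = 13 + 2·18 = 49
Stage 2: 13(ω_s−ω_c) = −49(ω_r−ω_c),  ω_s=0, ω_c=1
Stage 2: ω_r = 1 − (13/49)(0−1) = 62/49
  ⇒ ω_r²/ω_c² = 62/49
Coupling ω_c² = ω_r¹ ⇒ overall = 44/27 × 62/49 = 2728/1323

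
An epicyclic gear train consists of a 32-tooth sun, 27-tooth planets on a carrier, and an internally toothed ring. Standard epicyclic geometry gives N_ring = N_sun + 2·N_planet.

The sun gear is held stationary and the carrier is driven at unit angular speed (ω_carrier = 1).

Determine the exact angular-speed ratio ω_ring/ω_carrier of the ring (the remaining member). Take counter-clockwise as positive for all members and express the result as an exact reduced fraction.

59/43

N_ring = 32 + 2·27 = 86
32(ω_s−ω_c) = −86(ω_r−ω_c),  ω_s=0, ω_c=1
ω_r = 1 − (32/86)(0−1) = 59/43
ω_r/ω_c = 59/43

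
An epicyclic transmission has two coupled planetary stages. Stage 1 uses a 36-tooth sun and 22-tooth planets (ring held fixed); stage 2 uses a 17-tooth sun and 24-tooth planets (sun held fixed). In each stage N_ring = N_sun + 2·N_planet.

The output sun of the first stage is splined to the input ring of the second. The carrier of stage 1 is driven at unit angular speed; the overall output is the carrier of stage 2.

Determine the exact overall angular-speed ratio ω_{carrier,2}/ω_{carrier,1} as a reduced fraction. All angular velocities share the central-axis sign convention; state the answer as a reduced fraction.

1885/738

Stage 1: N_ring = 36 + 2·22 = 80
Stage 1: 36(ω_s−ω_c) = −80(ω_r−ω_c),  ω_r=0, ω_c=1
Stage 1: ω_s = 1 − (80/36)(0−1) = 29/9
  ⇒ ω_s¹/ω_c¹ = 29/9
Stage 2: N_ring = 17 + 2·24 = 65
Stage 2: 17(ω_s−ω_c) = −65(ω_r−ω_c),  ω_s=0, ω_r=1
Stage 2: 17(0−ω_c) = −65(1−ω_c)  ⇒  82ω_c = 65  ⇒  ω_c = 65/82
  ⇒ ω_c²/ω_r² = 65/82
Coupling ω_r² = ω_s¹ ⇒ overall = 29/9 × 65/82 = 1885/738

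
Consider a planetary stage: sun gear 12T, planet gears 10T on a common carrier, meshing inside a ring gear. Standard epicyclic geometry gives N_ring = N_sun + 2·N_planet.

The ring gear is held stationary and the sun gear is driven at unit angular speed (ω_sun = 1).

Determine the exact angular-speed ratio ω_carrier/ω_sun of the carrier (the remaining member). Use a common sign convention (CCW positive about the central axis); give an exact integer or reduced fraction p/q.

N_ring = 12 + 2·10 = 32
12(ω_s−ω_c) = −32(ω_r−ω_c),  ω_r=0, ω_s=1
12(1−ω_c) = −32(0−ω_c)  ⇒  44ω_c = 12  ⇒  ω_c = 3/11
ω_c/ω_s = 3/11

3/11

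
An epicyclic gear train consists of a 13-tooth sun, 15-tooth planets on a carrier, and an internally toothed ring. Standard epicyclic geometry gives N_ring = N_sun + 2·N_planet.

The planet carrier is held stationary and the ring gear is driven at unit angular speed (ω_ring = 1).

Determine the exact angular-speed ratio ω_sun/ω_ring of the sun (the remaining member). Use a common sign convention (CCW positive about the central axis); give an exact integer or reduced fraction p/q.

N_ring = 13 + 2·15 = 43
13(ω_s−ω_c) = −43(ω_r−ω_c),  ω_c=0, ω_r=1
ω_s = 0 − (43/13)(1−0) = -43/13
ω_s/ω_r = -43/13

-43/13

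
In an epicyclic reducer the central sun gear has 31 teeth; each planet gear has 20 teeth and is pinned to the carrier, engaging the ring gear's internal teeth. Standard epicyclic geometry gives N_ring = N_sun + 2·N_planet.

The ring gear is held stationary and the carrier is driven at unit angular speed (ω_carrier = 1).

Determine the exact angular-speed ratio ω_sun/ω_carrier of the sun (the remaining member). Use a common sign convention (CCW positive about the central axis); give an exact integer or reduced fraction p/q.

N_ring = 31 + 2·20 = 71
31(ω_s−ω_c) = −71(ω_r−ω_c),  ω_r=0, ω_c=1
ω_s = 1 − (71/31)(0−1) = 102/31
ω_s/ω_c = 102/31

102/31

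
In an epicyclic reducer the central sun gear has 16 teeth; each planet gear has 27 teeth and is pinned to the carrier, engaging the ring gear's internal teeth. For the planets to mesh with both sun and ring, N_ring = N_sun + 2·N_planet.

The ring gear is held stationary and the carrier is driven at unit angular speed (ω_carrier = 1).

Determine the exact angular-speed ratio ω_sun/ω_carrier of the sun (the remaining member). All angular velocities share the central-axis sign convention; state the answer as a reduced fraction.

N_ring = 16 + 2·27 = 70
16(ω_s−ω_c) = −70(ω_r−ω_c),  ω_r=0, ω_c=1
ω_s = 1 − (70/16)(0−1) = 43/8
ω_s/ω_c = 43/8

43/8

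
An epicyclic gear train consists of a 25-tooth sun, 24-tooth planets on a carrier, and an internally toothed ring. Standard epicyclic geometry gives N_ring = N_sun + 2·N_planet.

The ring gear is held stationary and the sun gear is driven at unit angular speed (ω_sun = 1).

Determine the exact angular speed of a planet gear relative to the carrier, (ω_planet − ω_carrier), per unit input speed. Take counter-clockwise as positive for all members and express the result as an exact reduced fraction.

N_ring = 25 + 2·24 = 73
25(ω_s−ω_c) = −73(ω_r−ω_c),  ω_r=0, ω_s=1
25(1−ω_c) = −73(0−ω_c)  ⇒  98ω_c = 25  ⇒  ω_c = 25/98
sun–planet: 25·(1−25/98) = −24·(ω_p−ω_c)  ⇒  ω_p−ω_c = −(25/24)·(73/98) = -1825/2352

-1825/2352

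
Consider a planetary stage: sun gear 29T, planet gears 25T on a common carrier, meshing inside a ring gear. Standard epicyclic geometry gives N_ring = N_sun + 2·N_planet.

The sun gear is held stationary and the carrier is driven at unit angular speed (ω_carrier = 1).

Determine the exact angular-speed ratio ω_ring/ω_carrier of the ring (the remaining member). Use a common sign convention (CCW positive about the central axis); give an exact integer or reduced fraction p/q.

108/79

N_ring = 29 + 2·25 = 79
29(ω_s−ω_c) = −79(ω_r−ω_c),  ω_s=0, ω_c=1
ω_r = 1 − (29/79)(0−1) = 108/79
ω_r/ω_c = 108/79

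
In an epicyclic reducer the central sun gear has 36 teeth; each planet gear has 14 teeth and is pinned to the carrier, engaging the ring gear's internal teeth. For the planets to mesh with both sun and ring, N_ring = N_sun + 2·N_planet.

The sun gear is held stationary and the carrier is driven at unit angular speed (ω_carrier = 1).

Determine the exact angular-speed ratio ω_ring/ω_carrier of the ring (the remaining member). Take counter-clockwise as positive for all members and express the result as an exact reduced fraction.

N_ring = 36 + 2·14 = 64
36(ω_s−ω_c) = −64(ω_r−ω_c),  ω_s=0, ω_c=1
ω_r = 1 − (36/64)(0−1) = 25/16
ω_r/ω_c = 25/16

25/16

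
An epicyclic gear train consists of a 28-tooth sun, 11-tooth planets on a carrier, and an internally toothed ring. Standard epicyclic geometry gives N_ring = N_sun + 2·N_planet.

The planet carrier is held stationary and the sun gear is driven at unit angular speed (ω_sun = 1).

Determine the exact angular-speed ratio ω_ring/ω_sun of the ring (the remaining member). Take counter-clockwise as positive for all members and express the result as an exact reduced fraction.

-14/25

N_ring = 28 + 2·11 = 50
28(ω_s−ω_c) = −50(ω_r−ω_c),  ω_c=0, ω_s=1
ω_r = 0 − (28/50)(1−0) = -14/25
ω_r/ω_s = -14/25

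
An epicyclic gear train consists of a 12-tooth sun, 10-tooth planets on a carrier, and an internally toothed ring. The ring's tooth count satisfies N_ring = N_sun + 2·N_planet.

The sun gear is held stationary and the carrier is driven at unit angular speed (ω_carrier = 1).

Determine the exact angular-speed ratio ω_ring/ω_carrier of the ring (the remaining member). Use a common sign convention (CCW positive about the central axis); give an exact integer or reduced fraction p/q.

11/8

N_ring = 12 + 2·10 = 32
12(ω_s−ω_c) = −32(ω_r−ω_c),  ω_s=0, ω_c=1
ω_r = 1 − (12/32)(0−1) = 11/8
ω_r/ω_c = 11/8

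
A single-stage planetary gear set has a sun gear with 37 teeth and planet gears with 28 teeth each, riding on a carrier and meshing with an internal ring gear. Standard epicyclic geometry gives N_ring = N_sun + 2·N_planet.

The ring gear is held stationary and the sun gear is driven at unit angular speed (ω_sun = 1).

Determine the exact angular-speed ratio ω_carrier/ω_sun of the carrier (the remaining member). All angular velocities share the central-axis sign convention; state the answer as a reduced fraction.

N_ring = 37 + 2·28 = 93
37(ω_s−ω_c) = −93(ω_r−ω_c),  ω_r=0, ω_s=1
37(1−ω_c) = −93(0−ω_c)  ⇒  130ω_c = 37  ⇒  ω_c = 37/130
ω_c/ω_s = 37/130

37/130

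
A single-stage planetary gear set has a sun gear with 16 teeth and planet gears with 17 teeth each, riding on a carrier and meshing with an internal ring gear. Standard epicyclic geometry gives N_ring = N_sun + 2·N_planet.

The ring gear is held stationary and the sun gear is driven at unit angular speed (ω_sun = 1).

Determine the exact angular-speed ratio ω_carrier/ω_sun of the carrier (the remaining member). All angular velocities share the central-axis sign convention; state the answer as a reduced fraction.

8/33

N_ring = 16 + 2·17 = 50
16(ω_s−ω_c) = −50(ω_r−ω_c),  ω_r=0, ω_s=1
16(1−ω_c) = −50(0−ω_c)  ⇒  66ω_c = 16  ⇒  ω_c = 8/33
ω_c/ω_s = 8/33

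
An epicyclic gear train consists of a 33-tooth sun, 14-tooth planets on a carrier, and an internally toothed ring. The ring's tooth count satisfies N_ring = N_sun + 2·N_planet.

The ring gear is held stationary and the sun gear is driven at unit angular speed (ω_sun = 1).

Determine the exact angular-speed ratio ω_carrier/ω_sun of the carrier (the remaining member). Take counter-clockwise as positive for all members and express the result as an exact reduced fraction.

N_ring = 33 + 2·14 = 61
33(ω_s−ω_c) = −61(ω_r−ω_c),  ω_r=0, ω_s=1
33(1−ω_c) = −61(0−ω_c)  ⇒  94ω_c = 33  ⇒  ω_c = 33/94
ω_c/ω_s = 33/94

33/94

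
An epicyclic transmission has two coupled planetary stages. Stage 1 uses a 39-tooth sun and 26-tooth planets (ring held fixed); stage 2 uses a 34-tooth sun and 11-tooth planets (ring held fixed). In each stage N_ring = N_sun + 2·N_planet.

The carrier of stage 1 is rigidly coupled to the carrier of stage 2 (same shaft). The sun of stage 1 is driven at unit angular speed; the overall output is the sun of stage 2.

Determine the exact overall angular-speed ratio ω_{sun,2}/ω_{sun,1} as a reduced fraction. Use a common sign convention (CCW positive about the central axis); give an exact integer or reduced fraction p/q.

Stage 1: N_ring = 39 + 2·26 = 91
Stage 1: 39(ω_s−ω_c) = −91(ω_r−ω_c),  ω_r=0, ω_s=1
Stage 1: 39(1−ω_c) = −91(0−ω_c)  ⇒  130ω_c = 39  ⇒  ω_c = 3/10
  ⇒ ω_c¹/ω_s¹ = 3/10
Stage 2: N_ring = 34 + 2·11 = 56
Stage 2: 34(ω_s−ω_c) = −56(ω_r−ω_c),  ω_r=0, ω_c=1
Stage 2: ω_s = 1 − (56/34)(0−1) = 45/17
  ⇒ ω_s²/ω_c² = 45/17
Coupling ω_c² = ω_c¹ ⇒ overall = 3/10 × 45/17 = 27/34

27/34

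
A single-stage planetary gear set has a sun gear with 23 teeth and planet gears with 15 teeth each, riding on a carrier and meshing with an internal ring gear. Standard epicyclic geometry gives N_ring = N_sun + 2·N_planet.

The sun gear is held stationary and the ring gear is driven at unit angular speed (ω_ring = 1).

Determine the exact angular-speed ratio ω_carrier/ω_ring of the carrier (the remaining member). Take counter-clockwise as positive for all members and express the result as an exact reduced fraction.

53/76

N_ring = 23 + 2·15 = 53
23(ω_s−ω_c) = −53(ω_r−ω_c),  ω_s=0, ω_r=1
23(0−ω_c) = −53(1−ω_c)  ⇒  76ω_c = 53  ⇒  ω_c = 53/76
ω_c/ω_r = 53/76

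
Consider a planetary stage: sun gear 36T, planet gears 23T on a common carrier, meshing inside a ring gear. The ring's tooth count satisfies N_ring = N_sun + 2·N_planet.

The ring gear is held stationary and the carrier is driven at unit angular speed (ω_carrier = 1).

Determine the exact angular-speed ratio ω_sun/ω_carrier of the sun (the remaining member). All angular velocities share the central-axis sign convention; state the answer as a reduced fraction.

N_ring = 36 + 2·23 = 82
36(ω_s−ω_c) = −82(ω_r−ω_c),  ω_r=0, ω_c=1
ω_s = 1 − (82/36)(0−1) = 59/18
ω_s/ω_c = 59/18

59/18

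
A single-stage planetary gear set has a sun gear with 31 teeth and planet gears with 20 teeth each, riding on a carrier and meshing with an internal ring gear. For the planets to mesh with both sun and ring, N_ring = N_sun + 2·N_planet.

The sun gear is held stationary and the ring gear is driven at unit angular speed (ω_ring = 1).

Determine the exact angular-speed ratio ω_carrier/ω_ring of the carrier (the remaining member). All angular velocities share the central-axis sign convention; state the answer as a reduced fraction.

N_ring = 31 + 2·20 = 71
31(ω_s−ω_c) = −71(ω_r−ω_c),  ω_s=0, ω_r=1
31(0−ω_c) = −71(1−ω_c)  ⇒  102ω_c = 71  ⇒  ω_c = 71/102
ω_c/ω_r = 71/102

71/102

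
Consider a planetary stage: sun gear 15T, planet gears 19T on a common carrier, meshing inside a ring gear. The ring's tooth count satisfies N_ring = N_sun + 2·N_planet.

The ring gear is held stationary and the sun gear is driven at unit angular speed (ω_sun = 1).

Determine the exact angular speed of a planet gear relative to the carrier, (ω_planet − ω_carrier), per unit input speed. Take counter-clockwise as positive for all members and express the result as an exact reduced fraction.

N_ring = 15 + 2·19 = 53
15(ω_s−ω_c) = −53(ω_r−ω_c),  ω_r=0, ω_s=1
15(1−ω_c) = −53(0−ω_c)  ⇒  68ω_c = 15  ⇒  ω_c = 15/68
sun–planet: 15·(1−15/68) = −19·(ω_p−ω_c)  ⇒  ω_p−ω_c = −(15/19)·(53/68) = -795/1292

-795/1292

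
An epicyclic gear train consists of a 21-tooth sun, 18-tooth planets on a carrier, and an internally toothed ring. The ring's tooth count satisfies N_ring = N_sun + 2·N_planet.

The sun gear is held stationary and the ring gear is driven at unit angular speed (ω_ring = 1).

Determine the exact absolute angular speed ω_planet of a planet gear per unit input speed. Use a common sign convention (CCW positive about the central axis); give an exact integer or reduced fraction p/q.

N_ring = 21 + 2·18 = 57
21(ω_s−ω_c) = −57(ω_r−ω_c),  ω_s=0, ω_r=1
21(0−ω_c) = −57(1−ω_c)  ⇒  78ω_c = 57  ⇒  ω_c = 19/26
sun–planet: 21·(0−19/26) = −18·(ω_p−ω_c)  ⇒  ω_p−ω_c = −(21/18)·(-19/26) = 133/156
ω_p = 19/26 + 133/156 = 19/12

19/12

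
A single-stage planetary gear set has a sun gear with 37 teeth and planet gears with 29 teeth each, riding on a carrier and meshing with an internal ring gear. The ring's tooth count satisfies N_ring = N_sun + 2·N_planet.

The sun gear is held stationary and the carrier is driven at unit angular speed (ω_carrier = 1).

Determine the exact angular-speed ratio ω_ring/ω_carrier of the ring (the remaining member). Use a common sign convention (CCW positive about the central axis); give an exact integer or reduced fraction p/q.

N_ring = 37 + 2·29 = 95
37(ω_s−ω_c) = −95(ω_r−ω_c),  ω_s=0, ω_c=1
ω_r = 1 − (37/95)(0−1) = 132/95
ω_r/ω_c = 132/95

132/95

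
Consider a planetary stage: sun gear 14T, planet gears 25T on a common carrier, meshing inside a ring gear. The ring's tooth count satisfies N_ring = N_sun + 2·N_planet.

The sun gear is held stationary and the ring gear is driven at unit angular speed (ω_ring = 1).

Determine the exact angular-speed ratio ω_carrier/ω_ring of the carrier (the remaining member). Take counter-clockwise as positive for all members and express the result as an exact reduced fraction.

N_ring = 14 + 2·25 = 64
14(ω_s−ω_c) = −64(ω_r−ω_c),  ω_s=0, ω_r=1
14(0−ω_c) = −64(1−ω_c)  ⇒  78ω_c = 64  ⇒  ω_c = 32/39
ω_c/ω_r = 32/39

32/39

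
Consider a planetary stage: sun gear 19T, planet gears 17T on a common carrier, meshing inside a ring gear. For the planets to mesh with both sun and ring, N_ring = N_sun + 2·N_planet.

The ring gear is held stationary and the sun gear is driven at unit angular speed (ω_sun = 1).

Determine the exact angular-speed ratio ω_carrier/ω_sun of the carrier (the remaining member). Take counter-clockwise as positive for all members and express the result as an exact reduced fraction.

N_ring = 19 + 2·17 = 53
19(ω_s−ω_c) = −53(ω_r−ω_c),  ω_r=0, ω_s=1
19(1−ω_c) = −53(0−ω_c)  ⇒  72ω_c = 19  ⇒  ω_c = 19/72
ω_c/ω_s = 19/72

19/72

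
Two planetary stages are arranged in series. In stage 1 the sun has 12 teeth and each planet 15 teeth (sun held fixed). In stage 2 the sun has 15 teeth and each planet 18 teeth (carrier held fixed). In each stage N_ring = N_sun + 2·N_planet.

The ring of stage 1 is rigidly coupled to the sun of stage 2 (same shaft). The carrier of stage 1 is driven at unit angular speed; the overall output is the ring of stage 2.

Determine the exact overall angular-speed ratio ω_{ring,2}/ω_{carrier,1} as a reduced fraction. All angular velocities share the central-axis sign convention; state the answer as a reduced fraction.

Stage 1: N_ring = 12 + 2·15 = 42
Stage 1: 12(ω_s−ω_c) = −42(ω_r−ω_c),  ω_s=0, ω_c=1
Stage 1: ω_r = 1 − (12/42)(0−1) = 9/7
  ⇒ ω_r¹/ω_c¹ = 9/7
Stage 2: N_ring = 15 + 2·18 = 51
Stage 2: 15(ω_s−ω_c) = −51(ω_r−ω_c),  ω_c=0, ω_s=1
Stage 2: ω_r = 0 − (15/51)(1−0) = -5/17
  ⇒ ω_r²/ω_s² = -5/17
Coupling ω_s² = ω_r¹ ⇒ overall = 9/7 × -5/17 = -45/119

-45/119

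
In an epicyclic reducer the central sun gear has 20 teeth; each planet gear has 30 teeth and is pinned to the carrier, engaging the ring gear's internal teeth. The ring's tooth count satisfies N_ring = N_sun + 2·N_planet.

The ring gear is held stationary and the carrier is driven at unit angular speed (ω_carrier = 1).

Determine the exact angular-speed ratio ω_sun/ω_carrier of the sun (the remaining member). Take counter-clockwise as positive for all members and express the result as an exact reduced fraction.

5

N_ring = 20 + 2·30 = 80
20(ω_s−ω_c) = −80(ω_r−ω_c),  ω_r=0, ω_c=1
ω_s = 1 − (80/20)(0−1) = 5
ω_s/ω_c = 5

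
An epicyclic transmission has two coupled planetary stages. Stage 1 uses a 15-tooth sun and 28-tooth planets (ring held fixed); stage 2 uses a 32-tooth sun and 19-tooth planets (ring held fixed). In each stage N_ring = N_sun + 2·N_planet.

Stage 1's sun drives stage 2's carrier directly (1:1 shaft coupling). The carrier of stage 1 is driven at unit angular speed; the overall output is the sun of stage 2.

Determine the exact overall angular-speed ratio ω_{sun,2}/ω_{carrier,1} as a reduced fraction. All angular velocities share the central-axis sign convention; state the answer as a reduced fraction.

Stage 1: N_ring = 15 + 2·28 = 71
Stage 1: 15(ω_s−ω_c) = −71(ω_r−ω_c),  ω_r=0, ω_c=1
Stage 1: ω_s = 1 − (71/15)(0−1) = 86/15
  ⇒ ω_s¹/ω_c¹ = 86/15
Stage 2: N_ring = 32 + 2·19 = 70
Stage 2: 32(ω_s−ω_c) = −70(ω_r−ω_c),  ω_r=0, ω_c=1
Stage 2: ω_s = 1 − (70/32)(0−1) = 51/16
  ⇒ ω_s²/ω_c² = 51/16
Coupling ω_c² = ω_s¹ ⇒ overall = 86/15 × 51/16 = 731/40

731/40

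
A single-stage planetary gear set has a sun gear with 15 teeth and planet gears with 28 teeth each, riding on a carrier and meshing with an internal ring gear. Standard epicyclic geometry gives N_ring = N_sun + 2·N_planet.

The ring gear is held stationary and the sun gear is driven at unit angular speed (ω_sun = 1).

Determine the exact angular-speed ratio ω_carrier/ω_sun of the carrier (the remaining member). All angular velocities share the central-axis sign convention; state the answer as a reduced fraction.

15/86

N_ring = 15 + 2·28 = 71
15(ω_s−ω_c) = −71(ω_r−ω_c),  ω_r=0, ω_s=1
15(1−ω_c) = −71(0−ω_c)  ⇒  86ω_c = 15  ⇒  ω_c = 15/86
ω_c/ω_s = 15/86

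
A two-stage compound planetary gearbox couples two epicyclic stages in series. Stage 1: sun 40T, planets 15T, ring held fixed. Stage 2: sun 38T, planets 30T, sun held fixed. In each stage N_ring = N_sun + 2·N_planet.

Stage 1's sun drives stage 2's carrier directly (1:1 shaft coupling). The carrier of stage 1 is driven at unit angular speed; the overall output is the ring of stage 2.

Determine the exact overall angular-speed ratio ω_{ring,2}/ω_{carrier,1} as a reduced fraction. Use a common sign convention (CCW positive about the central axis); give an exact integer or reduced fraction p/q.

187/49

Stage 1: N_ring = 40 + 2·15 = 70
Stage 1: 40(ω_s−ω_c) = −70(ω_r−ω_c),  ω_r=0, ω_c=1
Stage 1: ω_s = 1 − (70/40)(0−1) = 11/4
  ⇒ ω_s¹/ω_c¹ = 11/4
Stage 2: N_ring = 38 + 2·30 = 98
Stage 2: 38(ω_s−ω_c) = −98(ω_r−ω_c),  ω_s=0, ω_c=1
Stage 2: ω_r = 1 − (38/98)(0−1) = 68/49
  ⇒ ω_r²/ω_c² = 68/49
Coupling ω_c² = ω_s¹ ⇒ overall = 11/4 × 68/49 = 187/49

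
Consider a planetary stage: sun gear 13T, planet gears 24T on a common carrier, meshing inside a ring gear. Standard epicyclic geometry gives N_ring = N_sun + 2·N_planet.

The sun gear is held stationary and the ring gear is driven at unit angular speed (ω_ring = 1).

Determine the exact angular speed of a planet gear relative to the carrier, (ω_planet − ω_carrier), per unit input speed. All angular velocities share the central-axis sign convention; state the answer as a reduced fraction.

793/1776

N_ring = 13 + 2·24 = 61
13(ω_s−ω_c) = −61(ω_r−ω_c),  ω_s=0, ω_r=1
13(0−ω_c) = −61(1−ω_c)  ⇒  74ω_c = 61  ⇒  ω_c = 61/74
sun–planet: 13·(0−61/74) = −24·(ω_p−ω_c)  ⇒  ω_p−ω_c = −(13/24)·(-61/74) = 793/1776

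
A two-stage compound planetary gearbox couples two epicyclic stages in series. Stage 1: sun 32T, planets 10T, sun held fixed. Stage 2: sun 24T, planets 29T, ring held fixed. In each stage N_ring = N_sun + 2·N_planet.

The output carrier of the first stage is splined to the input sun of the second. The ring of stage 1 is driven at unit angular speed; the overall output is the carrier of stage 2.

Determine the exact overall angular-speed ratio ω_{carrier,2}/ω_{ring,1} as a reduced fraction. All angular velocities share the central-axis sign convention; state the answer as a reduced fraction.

Stage 1: N_ring = 32 + 2·10 = 52
Stage 1: 32(ω_s−ω_c) = −52(ω_r−ω_c),  ω_s=0, ω_r=1
Stage 1: 32(0−ω_c) = −52(1−ω_c)  ⇒  84ω_c = 52  ⇒  ω_c = 13/21
  ⇒ ω_c¹/ω_r¹ = 13/21
Stage 2: N_ring = 24 + 2·29 = 82
Stage 2: 24(ω_s−ω_c) = −82(ω_r−ω_c),  ω_r=0, ω_s=1
Stage 2: 24(1−ω_c) = −82(0−ω_c)  ⇒  106ω_c = 24  ⇒  ω_c = 12/53
  ⇒ ω_c²/ω_s² = 12/53
Coupling ω_s² = ω_c¹ ⇒ overall = 13/21 × 12/53 = 52/371

52/371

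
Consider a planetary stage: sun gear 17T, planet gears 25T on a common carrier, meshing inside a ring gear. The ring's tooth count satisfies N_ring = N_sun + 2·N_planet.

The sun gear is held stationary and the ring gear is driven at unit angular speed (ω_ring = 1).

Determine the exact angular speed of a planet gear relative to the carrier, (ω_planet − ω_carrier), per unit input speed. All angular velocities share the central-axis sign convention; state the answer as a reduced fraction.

1139/2100

N_ring = 17 + 2·25 = 67
17(ω_s−ω_c) = −67(ω_r−ω_c),  ω_s=0, ω_r=1
17(0−ω_c) = −67(1−ω_c)  ⇒  84ω_c = 67  ⇒  ω_c = 67/84
sun–planet: 17·(0−67/84) = −25·(ω_p−ω_c)  ⇒  ω_p−ω_c = −(17/25)·(-67/84) = 1139/2100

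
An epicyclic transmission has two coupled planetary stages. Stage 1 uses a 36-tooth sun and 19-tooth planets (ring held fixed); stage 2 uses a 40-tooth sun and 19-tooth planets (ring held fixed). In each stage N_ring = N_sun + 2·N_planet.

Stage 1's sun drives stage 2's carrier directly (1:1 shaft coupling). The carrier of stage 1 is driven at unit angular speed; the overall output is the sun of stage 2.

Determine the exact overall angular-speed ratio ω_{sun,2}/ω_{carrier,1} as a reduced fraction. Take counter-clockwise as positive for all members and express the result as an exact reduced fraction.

Stage 1: N_ring = 36 + 2·19 = 74
Stage 1: 36(ω_s−ω_c) = −74(ω_r−ω_c),  ω_r=0, ω_c=1
Stage 1: ω_s = 1 − (74/36)(0−1) = 55/18
  ⇒ ω_s¹/ω_c¹ = 55/18
Stage 2: N_ring = 40 + 2·19 = 78
Stage 2: 40(ω_s−ω_c) = −78(ω_r−ω_c),  ω_r=0, ω_c=1
Stage 2: ω_s = 1 − (78/40)(0−1) = 59/20
  ⇒ ω_s²/ω_c² = 59/20
Coupling ω_c² = ω_s¹ ⇒ overall = 55/18 × 59/20 = 649/72

649/72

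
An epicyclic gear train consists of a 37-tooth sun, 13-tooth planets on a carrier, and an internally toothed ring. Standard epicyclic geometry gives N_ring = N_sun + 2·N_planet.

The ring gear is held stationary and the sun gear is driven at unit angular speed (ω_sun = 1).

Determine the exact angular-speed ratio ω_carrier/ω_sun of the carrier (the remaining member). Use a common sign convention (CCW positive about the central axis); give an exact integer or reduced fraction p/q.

N_ring = 37 + 2·13 = 63
37(ω_s−ω_c) = −63(ω_r−ω_c),  ω_r=0, ω_s=1
37(1−ω_c) = −63(0−ω_c)  ⇒  100ω_c = 37  ⇒  ω_c = 37/100
ω_c/ω_s = 37/100

37/100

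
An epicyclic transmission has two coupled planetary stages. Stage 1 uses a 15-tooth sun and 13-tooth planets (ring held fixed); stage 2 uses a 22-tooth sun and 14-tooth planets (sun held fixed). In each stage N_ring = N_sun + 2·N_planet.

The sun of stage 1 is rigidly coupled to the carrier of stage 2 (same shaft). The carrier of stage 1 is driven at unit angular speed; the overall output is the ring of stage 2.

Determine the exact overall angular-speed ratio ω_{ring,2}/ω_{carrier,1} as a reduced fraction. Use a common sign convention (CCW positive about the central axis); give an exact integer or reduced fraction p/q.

Stage 1: N_ring = 15 + 2·13 = 41
Stage 1: 15(ω_s−ω_c) = −41(ω_r−ω_c),  ω_r=0, ω_c=1
Stage 1: ω_s = 1 − (41/15)(0−1) = 56/15
  ⇒ ω_s¹/ω_c¹ = 56/15
Stage 2: N_ring = 22 + 2·14 = 50
Stage 2: 22(ω_s−ω_c) = −50(ω_r−ω_c),  ω_s=0, ω_c=1
Stage 2: ω_r = 1 − (22/50)(0−1) = 36/25
  ⇒ ω_r²/ω_c² = 36/25
Coupling ω_c² = ω_s¹ ⇒ overall = 56/15 × 36/25 = 672/125

672/125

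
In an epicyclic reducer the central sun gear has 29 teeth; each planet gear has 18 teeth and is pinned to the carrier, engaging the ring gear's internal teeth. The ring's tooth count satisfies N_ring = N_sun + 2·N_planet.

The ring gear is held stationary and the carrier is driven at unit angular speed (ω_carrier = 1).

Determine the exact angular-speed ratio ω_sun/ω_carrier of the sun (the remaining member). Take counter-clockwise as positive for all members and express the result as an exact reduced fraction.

94/29

N_ring = 29 + 2·18 = 65
29(ω_s−ω_c) = −65(ω_r−ω_c),  ω_r=0, ω_c=1
ω_s = 1 − (65/29)(0−1) = 94/29
ω_s/ω_c = 94/29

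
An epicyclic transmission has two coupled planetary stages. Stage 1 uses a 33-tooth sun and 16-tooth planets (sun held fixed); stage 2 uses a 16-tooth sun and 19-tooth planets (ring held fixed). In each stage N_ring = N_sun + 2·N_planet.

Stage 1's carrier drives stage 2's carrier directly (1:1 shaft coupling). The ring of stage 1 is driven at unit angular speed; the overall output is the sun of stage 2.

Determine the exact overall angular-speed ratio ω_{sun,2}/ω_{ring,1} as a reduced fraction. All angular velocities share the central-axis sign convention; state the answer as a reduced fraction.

Stage 1: N_ring = 33 + 2·16 = 65
Stage 1: 33(ω_s−ω_c) = −65(ω_r−ω_c),  ω_s=0, ω_r=1
Stage 1: 33(0−ω_c) = −65(1−ω_c)  ⇒  98ω_c = 65  ⇒  ω_c = 65/98
  ⇒ ω_c¹/ω_r¹ = 65/98
Stage 2: N_ring = 16 + 2·19 = 54
Stage 2: 16(ω_s−ω_c) = −54(ω_r−ω_c),  ω_r=0, ω_c=1
Stage 2: ω_s = 1 − (54/16)(0−1) = 35/8
  ⇒ ω_s²/ω_c² = 35/8
Coupling ω_c² = ω_c¹ ⇒ overall = 65/98 × 35/8 = 325/112

325/112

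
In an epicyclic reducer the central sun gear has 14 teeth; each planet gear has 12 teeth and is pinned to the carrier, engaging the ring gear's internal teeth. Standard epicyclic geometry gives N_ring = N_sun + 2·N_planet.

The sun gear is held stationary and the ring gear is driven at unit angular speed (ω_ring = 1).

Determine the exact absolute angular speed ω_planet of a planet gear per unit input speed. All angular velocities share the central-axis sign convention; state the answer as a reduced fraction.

N_ring = 14 + 2·12 = 38
14(ω_s−ω_c) = −38(ω_r−ω_c),  ω_s=0, ω_r=1
14(0−ω_c) = −38(1−ω_c)  ⇒  52ω_c = 38  ⇒  ω_c = 19/26
sun–planet: 14·(0−19/26) = −12·(ω_p−ω_c)  ⇒  ω_p−ω_c = −(14/12)·(-19/26) = 133/156
ω_p = 19/26 + 133/156 = 19/12

19/12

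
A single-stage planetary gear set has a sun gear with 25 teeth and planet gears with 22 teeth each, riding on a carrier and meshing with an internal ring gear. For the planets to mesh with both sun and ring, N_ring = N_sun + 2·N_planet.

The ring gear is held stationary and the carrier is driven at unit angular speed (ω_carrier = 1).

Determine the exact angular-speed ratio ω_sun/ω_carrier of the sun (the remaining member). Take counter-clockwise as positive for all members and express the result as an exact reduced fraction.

94/25

N_ring = 25 + 2·22 = 69
25(ω_s−ω_c) = −69(ω_r−ω_c),  ω_r=0, ω_c=1
ω_s = 1 − (69/25)(0−1) = 94/25
ω_s/ω_c = 94/25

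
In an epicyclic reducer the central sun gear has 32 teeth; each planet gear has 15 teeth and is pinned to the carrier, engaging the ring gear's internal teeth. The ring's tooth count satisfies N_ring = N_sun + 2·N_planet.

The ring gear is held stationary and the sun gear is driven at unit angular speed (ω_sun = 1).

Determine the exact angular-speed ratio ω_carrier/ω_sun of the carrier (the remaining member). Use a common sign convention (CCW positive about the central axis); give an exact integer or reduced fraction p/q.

N_ring = 32 + 2·15 = 62
32(ω_s−ω_c) = −62(ω_r−ω_c),  ω_r=0, ω_s=1
32(1−ω_c) = −62(0−ω_c)  ⇒  94ω_c = 32  ⇒  ω_c = 16/47
ω_c/ω_s = 16/47

16/47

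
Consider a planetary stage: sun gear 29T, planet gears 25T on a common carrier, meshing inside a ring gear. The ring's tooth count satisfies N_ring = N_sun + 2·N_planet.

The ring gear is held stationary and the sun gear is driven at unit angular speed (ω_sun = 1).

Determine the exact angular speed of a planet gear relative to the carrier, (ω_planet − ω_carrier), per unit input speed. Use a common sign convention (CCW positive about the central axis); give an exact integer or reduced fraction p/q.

N_ring = 29 + 2·25 = 79
29(ω_s−ω_c) = −79(ω_r−ω_c),  ω_r=0, ω_s=1
29(1−ω_c) = −79(0−ω_c)  ⇒  108ω_c = 29  ⇒  ω_c = 29/108
sun–planet: 29·(1−29/108) = −25·(ω_p−ω_c)  ⇒  ω_p−ω_c = −(29/25)·(79/108) = -2291/2700

-2291/2700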